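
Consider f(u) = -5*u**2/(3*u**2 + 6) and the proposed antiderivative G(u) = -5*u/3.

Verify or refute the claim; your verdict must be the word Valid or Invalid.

d/du[G] = -5/3
d/du[G] - f(u) = -10/(3*u**2 + 6) != 0.

Invalid: d/du[G] - f = -10/(3*u**2 + 6), which is not 0.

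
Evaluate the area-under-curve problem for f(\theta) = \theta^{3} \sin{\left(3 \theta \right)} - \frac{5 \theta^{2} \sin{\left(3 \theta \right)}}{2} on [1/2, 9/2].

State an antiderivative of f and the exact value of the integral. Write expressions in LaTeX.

Antiderivative: F(\theta) = \frac{- 18 \theta^{3} \cos{\left(3 \theta \right)} + 18 \theta^{2} \sin{\left(3 \theta \right)} + 45 \theta^{2} \cos{\left(3 \theta \right)} - 30 \theta \sin{\left(3 \theta \right)} + 12 \theta \cos{\left(3 \theta \right)} - 4 \sin{\left(3 \theta \right)} - 10 \cos{\left(3 \theta \right)}}{54}; value = - \frac{685 \cos{\left(\frac{27}{2} \right)}}{54} - \frac{5 \cos{\left(\frac{3}{2} \right)}}{54} + \frac{29 \sin{\left(\frac{3}{2} \right)}}{108} + \frac{451 \sin{\left(\frac{27}{2} \right)}}{108}

Integrate term by term and add the pieces.
F(\theta) = \frac{- 18 \theta^{3} \cos{\left(3 \theta \right)} + 18 \theta^{2} \sin{\left(3 \theta \right)} + 45 \theta^{2} \cos{\left(3 \theta \right)} - 30 \theta \sin{\left(3 \theta \right)} + 12 \theta \cos{\left(3 \theta \right)} - 4 \sin{\left(3 \theta \right)} - 10 \cos{\left(3 \theta \right)}}{54} is an antiderivative of f.
Check: d/d\theta[\frac{- 18 \theta^{3} \cos{\left(3 \theta \right)} + 18 \theta^{2} \sin{\left(3 \theta \right)} + 45 \theta^{2} \cos{\left(3 \theta \right)} - 30 \theta \sin{\left(3 \theta \right)} + 12 \theta \cos{\left(3 \theta \right)} - 4 \sin{\left(3 \theta \right)} - 10 \cos{\left(3 \theta \right)}}{54}] = \theta^{3} \sin{\left(3 \theta \right)} - \frac{5 \theta^{2} \sin{\left(3 \theta \right)}}{2} = f(\theta).
F(9/2) = - \frac{685 \cos{\left(\frac{27}{2} \right)}}{54} + \frac{451 \sin{\left(\frac{27}{2} \right)}}{108}; F(1/2) = - \frac{29 \sin{\left(\frac{3}{2} \right)}}{108} + \frac{5 \cos{\left(\frac{3}{2} \right)}}{54}.
Integral = F(9/2) - F(1/2) = - \frac{685 \cos{\left(\frac{27}{2} \right)}}{54} - \frac{5 \cos{\left(\frac{3}{2} \right)}}{54} + \frac{29 \sin{\left(\frac{3}{2} \right)}}{108} + \frac{451 \sin{\left(\frac{27}{2} \right)}}{108}.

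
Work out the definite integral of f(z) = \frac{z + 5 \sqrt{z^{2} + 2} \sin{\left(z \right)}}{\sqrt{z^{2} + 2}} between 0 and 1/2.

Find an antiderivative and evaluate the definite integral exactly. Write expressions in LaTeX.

Antiderivative: F(z) = \sqrt{z^{2} + 2} - 5 \cos{\left(z \right)}; value = - 5 \cos{\left(\frac{1}{2} \right)} - \sqrt{2} + \frac{13}{2}

For F(z) to be correct the identity F'(z) - f(z) = 0 must hold.
F(z) = \sqrt{z^{2} + 2} - 5 \cos{\left(z \right)} is an antiderivative of f.
Check: d/dz[\sqrt{z^{2} + 2} - 5 \cos{\left(z \right)}] = \frac{z + 5 \sqrt{z^{2} + 2} \sin{\left(z \right)}}{\sqrt{z^{2} + 2}} = f(z).
F(1/2) = \frac{3}{2} - 5 \cos{\left(\frac{1}{2} \right)}; F(0) = -5 + \sqrt{2}.
Integral = F(1/2) - F(0) = - 5 \cos{\left(\frac{1}{2} \right)} - \sqrt{2} + \frac{13}{2}.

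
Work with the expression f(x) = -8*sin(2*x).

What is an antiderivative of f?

Any candidate F(x) must reproduce f(x) exactly when differentiated.
Check: d/dx[4*cos(2*x)] = -8*sin(2*x) = f(x).

An antiderivative is F(x) = 4*cos(2*x).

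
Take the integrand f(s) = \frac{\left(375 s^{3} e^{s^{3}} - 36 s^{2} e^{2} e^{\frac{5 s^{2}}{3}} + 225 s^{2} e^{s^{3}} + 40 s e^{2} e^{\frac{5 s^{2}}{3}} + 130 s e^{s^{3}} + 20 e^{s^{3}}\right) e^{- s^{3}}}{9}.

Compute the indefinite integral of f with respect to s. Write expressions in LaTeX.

F(s) = \frac{5 \left(- 15 s^{2} - 6 s - 4\right)^{2} + 144 e^{- s^{3} + \frac{5 s^{2}}{3} + 2}}{108} + C

An antiderivative F(s) passes only if d/ds[F] lands on f(s) exactly.
Check: d/ds[\frac{5 \left(- 15 s^{2} - 6 s - 4\right)^{2} + 144 e^{- s^{3} + \frac{5 s^{2}}{3} + 2}}{108}] = \frac{125 s^{3}}{3} - 4 s^{2} e^{2} e^{\frac{5 s^{2}}{3}} e^{- s^{3}} + 25 s^{2} + \frac{40 s e^{2} e^{\frac{5 s^{2}}{3}} e^{- s^{3}}}{9} + \frac{130 s}{9} + \frac{20}{9}, which equals f(s).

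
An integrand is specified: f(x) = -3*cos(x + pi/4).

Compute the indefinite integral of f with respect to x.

F(x) = -3*sin(x + pi/4) + C

A first test for any F(x): its x-derivative must equal f(x) identically.
Check: d/dx[-3*sin(x + pi/4)] = -3*cos(x + pi/4) = f(x).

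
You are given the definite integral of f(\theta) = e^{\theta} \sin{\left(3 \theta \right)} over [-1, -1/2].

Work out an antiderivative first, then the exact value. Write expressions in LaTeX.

Antiderivative: F(\theta) = \frac{\left(\sin{\left(3 \theta \right)} - 3 \cos{\left(3 \theta \right)}\right) e^{\theta}}{10}; value = \frac{3 \cos{\left(3 \right)}}{10 e} - \frac{\sin{\left(\frac{3}{2} \right)}}{10 e^{\frac{1}{2}}} - \frac{3 \cos{\left(\frac{3}{2} \right)}}{10 e^{\frac{1}{2}}} + \frac{\sin{\left(3 \right)}}{10 e}

Since d/d\theta undoes antidifferentiation here, F'(\theta) = f(\theta) is required of F(\theta).
F(\theta) = \frac{\left(\sin{\left(3 \theta \right)} - 3 \cos{\left(3 \theta \right)}\right) e^{\theta}}{10} is an antiderivative of f.
Check: d/d\theta[\frac{\left(\sin{\left(3 \theta \right)} - 3 \cos{\left(3 \theta \right)}\right) e^{\theta}}{10}] = e^{\theta} \sin{\left(3 \theta \right)} = f(\theta).
F(-1/2) = - \frac{\sin{\left(\frac{3}{2} \right)}}{10 e^{\frac{1}{2}}} - \frac{3 \cos{\left(\frac{3}{2} \right)}}{10 e^{\frac{1}{2}}}; F(-1) = - \frac{\sin{\left(3 \right)}}{10 e} - \frac{3 \cos{\left(3 \right)}}{10 e}.
Integral = F(-1/2) - F(-1) = \frac{3 \cos{\left(3 \right)}}{10 e} - \frac{\sin{\left(\frac{3}{2} \right)}}{10 e^{\frac{1}{2}}} - \frac{3 \cos{\left(\frac{3}{2} \right)}}{10 e^{\frac{1}{2}}} + \frac{\sin{\left(3 \right)}}{10 e}.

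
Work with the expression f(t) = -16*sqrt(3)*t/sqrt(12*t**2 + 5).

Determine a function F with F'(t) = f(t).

The substitution u = 4*t**2 + 5/3 works: f is exactly (dF/du)*(du/dt) for that inner function.
Check: d/dt[-4*sqrt(3)*sqrt(12*t**2 + 5)/3] = -16*sqrt(3)*t/sqrt(12*t**2 + 5) = f(t).

An antiderivative is F(t) = -4*sqrt(3)*sqrt(12*t**2 + 5)/3.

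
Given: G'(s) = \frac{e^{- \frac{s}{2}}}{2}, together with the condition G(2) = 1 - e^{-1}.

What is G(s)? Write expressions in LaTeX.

Check a candidate G(s) by differentiating: d/ds[G] must match the given G'(s).
A general antiderivative is - e^{- \frac{s}{2}} + C.
The condition gives C = 1 - e^{-1} - (- \frac{1}{e}) = 1.
So G(s) = \left(e^{\frac{s}{2}} - 1\right) e^{- \frac{s}{2}}.
Check: d/ds[\left(e^{\frac{s}{2}} - 1\right) e^{- \frac{s}{2}}] = \frac{e^{- \frac{s}{2}}}{2} = G'(s).

G(s) = \left(e^{\frac{s}{2}} - 1\right) e^{- \frac{s}{2}}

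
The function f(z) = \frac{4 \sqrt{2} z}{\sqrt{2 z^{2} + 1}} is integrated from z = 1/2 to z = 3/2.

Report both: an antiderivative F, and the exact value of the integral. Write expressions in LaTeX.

Antiderivative: F(z) = 4 \sqrt{z^{2} + \frac{1}{2}}; value = - 2 \sqrt{3} + 2 \sqrt{11}

f matches the chain-rule pattern g'(h)*h' with inner function h(z) = z^{2} + \frac{1}{2}; substituting u = h(z) collapses the integral.
F(z) = 4 \sqrt{z^{2} + \frac{1}{2}} is an antiderivative of f.
Check: d/dz[4 \sqrt{z^{2} + \frac{1}{2}}] = \frac{4 \sqrt{2} z}{\sqrt{2 z^{2} + 1}} = f(z).
F(3/2) = 2 \sqrt{11}; F(1/2) = 2 \sqrt{3}.
Integral = F(3/2) - F(1/2) = - 2 \sqrt{3} + 2 \sqrt{11}.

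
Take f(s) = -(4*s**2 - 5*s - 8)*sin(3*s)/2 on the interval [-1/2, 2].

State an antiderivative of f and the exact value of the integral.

Check any antiderivative F(s) by computing F'(s) and comparing it with f(s).
F(s) = 2*s**2*cos(3*s)/3 - 4*s*sin(3*s)/9 - 5*s*cos(3*s)/6 + 5*sin(3*s)/18 - 40*cos(3*s)/27 is an antiderivative of f.
Check: d/ds[2*s**2*cos(3*s)/3 - 4*s*sin(3*s)/9 - 5*s*cos(3*s)/6 + 5*sin(3*s)/18 - 40*cos(3*s)/27] = -2*s**2*sin(3*s) + 5*s*sin(3*s)/2 + 4*sin(3*s), which equals f(s).
F(2) = -13*cos(6)/27 - 11*sin(6)/18; F(-1/2) = -sin(3/2)/2 - 97*cos(3/2)/108.
Integral = F(2) - F(-1/2) = -13*cos(6)/27 + 97*cos(3/2)/108 - 11*sin(6)/18 + sin(3/2)/2.

Antiderivative: F(s) = 2*s**2*cos(3*s)/3 - 4*s*sin(3*s)/9 - 5*s*cos(3*s)/6 + 5*sin(3*s)/18 - 40*cos(3*s)/27; value = -13*cos(6)/27 + 97*cos(3/2)/108 - 11*sin(6)/18 + sin(3/2)/2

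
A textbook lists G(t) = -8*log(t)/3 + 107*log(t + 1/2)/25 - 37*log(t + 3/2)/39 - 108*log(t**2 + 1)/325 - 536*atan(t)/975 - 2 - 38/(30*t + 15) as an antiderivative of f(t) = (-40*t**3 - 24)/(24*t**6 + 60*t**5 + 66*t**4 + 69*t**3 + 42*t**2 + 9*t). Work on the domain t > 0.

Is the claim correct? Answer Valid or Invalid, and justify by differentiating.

Valid: G'(t) = f(t).

d/dt[G] = (-40*t**3 - 24)/(24*t**6 + 60*t**5 + 66*t**4 + 69*t**3 + 42*t**2 + 9*t)
This equals f(t) exactly, so the claim holds.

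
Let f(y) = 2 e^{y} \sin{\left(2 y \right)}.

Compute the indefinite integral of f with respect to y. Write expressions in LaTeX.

Check any antiderivative F(y) by computing F'(y) and comparing it with f(y).
Check: d/dy[\frac{2 \left(\sin{\left(2 y \right)} - 2 \cos{\left(2 y \right)}\right) e^{y}}{5}] = 2 e^{y} \sin{\left(2 y \right)} = f(y).

F(y) = \frac{2 \left(\sin{\left(2 y \right)} - 2 \cos{\left(2 y \right)}\right) e^{y}}{5} + C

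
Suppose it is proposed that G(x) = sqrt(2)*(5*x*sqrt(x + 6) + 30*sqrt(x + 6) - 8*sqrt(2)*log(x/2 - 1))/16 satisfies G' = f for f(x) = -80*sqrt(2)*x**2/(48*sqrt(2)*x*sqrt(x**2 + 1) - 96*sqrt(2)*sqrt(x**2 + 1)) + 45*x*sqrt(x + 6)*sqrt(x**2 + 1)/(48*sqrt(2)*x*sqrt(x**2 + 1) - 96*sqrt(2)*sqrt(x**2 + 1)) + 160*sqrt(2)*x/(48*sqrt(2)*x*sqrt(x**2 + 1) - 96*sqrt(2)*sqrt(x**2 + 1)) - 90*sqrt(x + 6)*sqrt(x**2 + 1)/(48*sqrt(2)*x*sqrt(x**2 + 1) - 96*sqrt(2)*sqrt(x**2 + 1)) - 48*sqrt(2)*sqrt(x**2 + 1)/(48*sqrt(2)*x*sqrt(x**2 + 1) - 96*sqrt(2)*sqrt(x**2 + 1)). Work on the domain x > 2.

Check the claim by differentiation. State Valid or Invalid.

Invalid: d/dx[G] - f = 5*x/(3*sqrt(x**2 + 1)), which is not 0.

d/dx[G] = (15*sqrt(2)*x**2 + 60*sqrt(2)*x - 32*sqrt(x + 6) - 180*sqrt(2))/(32*x*sqrt(x + 6) - 64*sqrt(x + 6))
d/dx[G] - f(x) = 5*x/(3*sqrt(x**2 + 1)) != 0.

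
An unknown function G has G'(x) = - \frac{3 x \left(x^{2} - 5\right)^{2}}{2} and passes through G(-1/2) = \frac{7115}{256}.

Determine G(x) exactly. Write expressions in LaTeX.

G(x) = - \frac{x^{6}}{4} + \frac{15 x^{4}}{4} - \frac{75 x^{2}}{4} + \frac{129}{4}

G'(x) matches the chain-rule pattern g'(h)*h' with inner function h(x) = \frac{x^{2}}{2} - \frac{5}{2}; substituting u = h(x) collapses the integral.
A general antiderivative is - 2 \left(\frac{x^{2}}{2} - \frac{5}{2}\right)^{3} + C.
The condition gives C = \frac{7115}{256} - (\frac{6859}{256}) = 1.
So G(x) = - \frac{x^{6}}{4} + \frac{15 x^{4}}{4} - \frac{75 x^{2}}{4} + \frac{129}{4}.
Check: d/dx[- \frac{x^{6}}{4} + \frac{15 x^{4}}{4} - \frac{75 x^{2}}{4} + \frac{129}{4}] = - \frac{3 x^{5}}{2} + 15 x^{3} - \frac{75 x}{2}, which equals G'(x).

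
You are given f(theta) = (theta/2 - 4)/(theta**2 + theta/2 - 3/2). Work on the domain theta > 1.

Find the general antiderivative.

F(theta) = (-14*log(theta - 1) + 19*log(theta + 3/2))/10 + C

The denominator factors as (theta - 1)*(2*theta + 3); partial fractions split f into directly integrable pieces: 19/(5*(2*theta + 3)) - 7/(5*(theta - 1)).
Check: d/dtheta[(-14*log(theta - 1) + 19*log(theta + 3/2))/10] = (theta - 8)/(2*theta**2 + theta - 3), which equals f(theta).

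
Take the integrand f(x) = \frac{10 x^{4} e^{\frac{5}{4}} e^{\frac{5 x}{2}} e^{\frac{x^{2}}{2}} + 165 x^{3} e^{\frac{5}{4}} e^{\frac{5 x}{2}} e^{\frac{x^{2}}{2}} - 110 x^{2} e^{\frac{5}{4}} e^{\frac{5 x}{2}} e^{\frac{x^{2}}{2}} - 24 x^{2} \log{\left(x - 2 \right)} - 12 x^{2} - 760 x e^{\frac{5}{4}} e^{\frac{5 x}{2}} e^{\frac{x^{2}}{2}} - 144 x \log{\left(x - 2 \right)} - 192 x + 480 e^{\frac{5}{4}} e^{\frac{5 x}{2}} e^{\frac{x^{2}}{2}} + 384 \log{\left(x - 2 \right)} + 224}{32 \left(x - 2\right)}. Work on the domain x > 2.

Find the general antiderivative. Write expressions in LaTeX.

F(x) = \frac{\left(5 e^{\frac{x^{2}}{2} + \frac{5 x}{2} + \frac{5}{4}} - 6 \log{\left(x - 2 \right)}\right) \left(x^{2} + 16 x - 16\right) + 16 \log{\left(x - 2 \right)}}{16} + C

Recover f(x) by differentiating a candidate F(x); any mismatch rules it out.
Check: d/dx[\frac{\left(5 e^{\frac{x^{2}}{2} + \frac{5 x}{2} + \frac{5}{4}} - 6 \log{\left(x - 2 \right)}\right) \left(x^{2} + 16 x - 16\right) + 16 \log{\left(x - 2 \right)}}{16}] = \frac{10 x^{4} e^{\frac{5}{4}} e^{\frac{5 x}{2}} e^{\frac{x^{2}}{2}} + 165 x^{3} e^{\frac{5}{4}} e^{\frac{5 x}{2}} e^{\frac{x^{2}}{2}} - 110 x^{2} e^{\frac{5}{4}} e^{\frac{5 x}{2}} e^{\frac{x^{2}}{2}} - 24 x^{2} \log{\left(x - 2 \right)} - 12 x^{2} - 760 x e^{\frac{5}{4}} e^{\frac{5 x}{2}} e^{\frac{x^{2}}{2}} - 144 x \log{\left(x - 2 \right)} - 192 x + 480 e^{\frac{5}{4}} e^{\frac{5 x}{2}} e^{\frac{x^{2}}{2}} + 384 \log{\left(x - 2 \right)} + 224}{32 x - 64}, which equals f(x).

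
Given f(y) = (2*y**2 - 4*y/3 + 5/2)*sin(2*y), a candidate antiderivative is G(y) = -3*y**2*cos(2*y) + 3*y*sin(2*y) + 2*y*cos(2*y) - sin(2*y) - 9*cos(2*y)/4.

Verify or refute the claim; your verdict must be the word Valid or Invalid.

Invalid: d/dy[G] - f = 4*y**2*sin(2*y) - 8*y*sin(2*y)/3 + 5*sin(2*y), which is not 0.

d/dy[G] = 6*y**2*sin(2*y) - 4*y*sin(2*y) + 15*sin(2*y)/2
d/dy[G] - f(y) = 4*y**2*sin(2*y) - 8*y*sin(2*y)/3 + 5*sin(2*y) != 0.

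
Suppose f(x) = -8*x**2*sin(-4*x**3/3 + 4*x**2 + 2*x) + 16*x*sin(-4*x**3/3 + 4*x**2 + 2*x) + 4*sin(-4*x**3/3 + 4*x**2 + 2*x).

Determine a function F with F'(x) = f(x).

The substitution u = -4*x**3/3 + 4*x**2 + 2*x works: f is exactly (dF/du)*(du/dx) for that inner function.
Check: d/dx[-2*cos(-4*x**3/3 + 4*x**2 + 2*x)] = -8*x**2*sin(-4*x**3/3 + 4*x**2 + 2*x) + 16*x*sin(-4*x**3/3 + 4*x**2 + 2*x) + 4*sin(-4*x**3/3 + 4*x**2 + 2*x) = f(x).

An antiderivative is F(x) = -2*cos(-4*x**3/3 + 4*x**2 + 2*x).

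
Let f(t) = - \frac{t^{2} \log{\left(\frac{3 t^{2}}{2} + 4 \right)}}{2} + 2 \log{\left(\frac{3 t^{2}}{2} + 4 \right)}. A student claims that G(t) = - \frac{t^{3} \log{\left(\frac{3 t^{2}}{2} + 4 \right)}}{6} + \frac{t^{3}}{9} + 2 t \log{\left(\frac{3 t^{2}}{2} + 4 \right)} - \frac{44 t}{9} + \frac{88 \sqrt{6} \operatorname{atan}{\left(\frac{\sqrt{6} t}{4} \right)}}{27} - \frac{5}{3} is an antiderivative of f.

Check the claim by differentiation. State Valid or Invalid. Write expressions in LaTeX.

d/dt[G] = - \frac{t^{2} \log{\left(\frac{3 t^{2}}{2} + 4 \right)}}{2} + 2 \log{\left(\frac{3 t^{2}}{2} + 4 \right)}
This equals f(t) exactly, so the claim holds.

Valid - differentiating G returns exactly f.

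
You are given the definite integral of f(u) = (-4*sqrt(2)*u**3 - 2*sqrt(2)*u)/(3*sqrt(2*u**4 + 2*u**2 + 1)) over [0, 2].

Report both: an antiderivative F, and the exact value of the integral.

Antiderivative: F(u) = -sqrt(2)*sqrt(2*u**4 + 2*u**2 + 1)/3; value = -sqrt(82)/3 + sqrt(2)/3

f matches the chain-rule pattern g'(h)*h' with inner function h(u) = u**4 + u**2 + 1/2; substituting w = h(u) collapses the integral.
F(u) = -sqrt(2)*sqrt(2*u**4 + 2*u**2 + 1)/3 is an antiderivative of f.
Check: d/du[-sqrt(2)*sqrt(2*u**4 + 2*u**2 + 1)/3] = (-4*sqrt(2)*u**3 - 2*sqrt(2)*u)/(3*sqrt(2*u**4 + 2*u**2 + 1)) = f(u).
F(2) = -sqrt(82)/3; F(0) = -sqrt(2)/3.
Integral = F(2) - F(0) = -sqrt(82)/3 + sqrt(2)/3.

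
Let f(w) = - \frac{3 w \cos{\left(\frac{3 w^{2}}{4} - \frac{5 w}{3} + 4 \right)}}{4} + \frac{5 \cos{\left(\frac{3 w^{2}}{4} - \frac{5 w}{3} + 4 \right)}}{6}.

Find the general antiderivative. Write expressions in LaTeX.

The substitution u = \frac{3 w^{2}}{4} - \frac{5 w}{3} + 4 works: f is exactly (dF/du)*(du/dw) for that inner function.
Check: d/dw[- \frac{\sin{\left(\frac{3 w^{2}}{4} - \frac{5 w}{3} + 4 \right)}}{2}] = - \frac{3 w \cos{\left(\frac{3 w^{2}}{4} - \frac{5 w}{3} + 4 \right)}}{4} + \frac{5 \cos{\left(\frac{3 w^{2}}{4} - \frac{5 w}{3} + 4 \right)}}{6} = f(w).

F(w) = - \frac{\sin{\left(\frac{3 w^{2}}{4} - \frac{5 w}{3} + 4 \right)}}{2} + C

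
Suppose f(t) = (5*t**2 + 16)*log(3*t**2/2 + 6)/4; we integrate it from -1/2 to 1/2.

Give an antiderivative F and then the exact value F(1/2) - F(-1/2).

Antiderivative: F(t) = -5*t**3/18 - 14*t/3 + (5*t**3/12 + 4*t)*log(3*t**2/2 + 6) + 28*atan(t/2)/3; value = -341/72 + 56*atan(1/4)/3 + 197*log(51/8)/48

Differentiate the proposed F(t) back; it has to land on f(t) exactly.
F(t) = -5*t**3/18 - 14*t/3 + (5*t**3/12 + 4*t)*log(3*t**2/2 + 6) + 28*atan(t/2)/3 is an antiderivative of f.
Check: d/dt[-5*t**3/18 - 14*t/3 + (5*t**3/12 + 4*t)*log(3*t**2/2 + 6) + 28*atan(t/2)/3] = 5*t**2*log(t**2/2 + 2)/4 + 5*t**2*log(3)/4 + 4*log(t**2/2 + 2) + 4*log(3), which equals f(t).
F(1/2) = -341/144 + 28*atan(1/4)/3 + 197*log(51/8)/96; F(-1/2) = -197*log(51/8)/96 - 28*atan(1/4)/3 + 341/144.
Integral = F(1/2) - F(-1/2) = -341/72 + 56*atan(1/4)/3 + 197*log(51/8)/48.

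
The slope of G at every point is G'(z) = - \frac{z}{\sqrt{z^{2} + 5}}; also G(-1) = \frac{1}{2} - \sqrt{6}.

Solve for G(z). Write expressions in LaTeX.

G(z) = \frac{1 - 2 \sqrt{z^{2} + 5}}{2}

G'(z) matches the chain-rule pattern g'(h)*h' with inner function h(z) = z^{2} + 5; substituting u = h(z) collapses the integral.
A general antiderivative is - \sqrt{z^{2} + 5} + C.
The condition gives C = \frac{1}{2} - \sqrt{6} - (- \sqrt{6}) = \frac{1}{2}.
So G(z) = \frac{1 - 2 \sqrt{z^{2} + 5}}{2}.
Check: d/dz[\frac{1 - 2 \sqrt{z^{2} + 5}}{2}] = - \frac{z}{\sqrt{z^{2} + 5}} = G'(z).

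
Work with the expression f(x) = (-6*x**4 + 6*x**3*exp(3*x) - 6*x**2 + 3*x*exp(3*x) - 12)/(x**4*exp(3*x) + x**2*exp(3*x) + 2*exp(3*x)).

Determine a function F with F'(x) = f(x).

An antiderivative is F(x) = (3*exp(3*x)*log(x**4 + x**2 + 2) + 4)*exp(-3*x)/2.

A candidate is checked by its d/dx: the result must match f(x).
Check: d/dx[(3*exp(3*x)*log(x**4 + x**2 + 2) + 4)*exp(-3*x)/2] = (-6*x**4 + 6*x**3*exp(3*x) - 6*x**2 + 3*x*exp(3*x) - 12)/(x**4*exp(3*x) + x**2*exp(3*x) + 2*exp(3*x)) = f(x).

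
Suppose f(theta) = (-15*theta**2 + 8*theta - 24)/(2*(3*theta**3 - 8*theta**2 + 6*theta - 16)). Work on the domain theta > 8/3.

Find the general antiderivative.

Whatever form F(theta) takes, F'(theta) = f(theta) is non-negotiable.
Check: d/dtheta[(-8*log(3*theta/2 - 4) - log(2*theta**2 + 4))/4] = (-15*theta**2 + 8*theta - 24)/(6*theta**3 - 16*theta**2 + 12*theta - 32), which equals f(theta).

F(theta) = (-8*log(3*theta/2 - 4) - log(2*theta**2 + 4))/4 + C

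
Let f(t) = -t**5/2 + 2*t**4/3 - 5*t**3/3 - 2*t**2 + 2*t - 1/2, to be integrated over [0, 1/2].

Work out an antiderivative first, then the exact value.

Integrate term by term and add the pieces.
F(t) = -t**6/12 + 2*t**5/15 - 5*t**4/12 - 2*t**3/3 + t**2 - t/2 is an antiderivative of f.
Check: d/dt[-t**6/12 + 2*t**5/15 - 5*t**4/12 - 2*t**3/3 + t**2 - t/2] = -t**5/2 + 2*t**4/3 - 5*t**3/3 - 2*t**2 + 2*t - 1/2 = f(t).
F(1/2) = -409/3840; F(0) = 0.
Integral = F(1/2) - F(0) = -409/3840.

Antiderivative: F(t) = -t**6/12 + 2*t**5/15 - 5*t**4/12 - 2*t**3/3 + t**2 - t/2; value = -409/3840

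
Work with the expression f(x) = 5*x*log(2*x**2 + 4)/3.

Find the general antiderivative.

F(x) = 5*x**2*log(2*x**2 + 4)/6 - 5*x**2/6 + 5*log(x**2 + 2)/3 + C

Any candidate F(x) must reproduce f(x) exactly when differentiated.
Check: d/dx[5*x**2*log(2*x**2 + 4)/6 - 5*x**2/6 + 5*log(x**2 + 2)/3] = 5*x*log(x**2 + 2)/3 + 5*x*log(2)/3, which equals f(x).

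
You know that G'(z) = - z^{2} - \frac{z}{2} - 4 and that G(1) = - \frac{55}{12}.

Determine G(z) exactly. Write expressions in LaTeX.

G(z) = - \frac{z^{3}}{3} - \frac{z^{2}}{4} - 4 z

Integrate term by term and add the pieces.
A general antiderivative is - \frac{z^{3}}{3} - \frac{z^{2}}{4} - 4 z + C.
The condition gives C = - \frac{55}{12} - (- \frac{55}{12}) = 0.
So G(z) = - \frac{z^{3}}{3} - \frac{z^{2}}{4} - 4 z.
Check: d/dz[- \frac{z^{3}}{3} - \frac{z^{2}}{4} - 4 z] = - z^{2} - \frac{z}{2} - 4 = G'(z).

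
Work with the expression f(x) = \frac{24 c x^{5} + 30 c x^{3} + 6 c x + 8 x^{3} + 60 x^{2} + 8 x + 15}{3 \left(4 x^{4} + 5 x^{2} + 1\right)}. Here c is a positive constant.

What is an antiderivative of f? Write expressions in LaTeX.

A first test for any F(x): its x-derivative must equal f(x) identically.
Check: d/dx[c x^{2} + \frac{\log{\left(2 x^{2} + \frac{1}{2} \right)}}{3} + 5 \operatorname{atan}{\left(x \right)}] = \frac{24 c x^{5} + 30 c x^{3} + 6 c x + 8 x^{3} + 60 x^{2} + 8 x + 15}{12 x^{4} + 15 x^{2} + 3}, which equals f(x).

An antiderivative is F(x) = c x^{2} + \frac{\log{\left(2 x^{2} + \frac{1}{2} \right)}}{3} + 5 \operatorname{atan}{\left(x \right)}.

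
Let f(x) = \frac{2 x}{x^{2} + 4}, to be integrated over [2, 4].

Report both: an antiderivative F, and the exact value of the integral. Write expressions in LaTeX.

Antiderivative: F(x) = \log{\left(x^{2} + 4 \right)}; value = - \log{\left(8 \right)} + \log{\left(20 \right)}

The substitution u = x^{2} + 4 works: f is exactly (dF/du)*(du/dx) for that inner function.
F(x) = \log{\left(x^{2} + 4 \right)} is an antiderivative of f.
Check: d/dx[\log{\left(x^{2} + 4 \right)}] = \frac{2 x}{x^{2} + 4} = f(x).
F(4) = \log{\left(20 \right)}; F(2) = \log{\left(8 \right)}.
Integral = F(4) - F(2) = - \log{\left(8 \right)} + \log{\left(20 \right)}.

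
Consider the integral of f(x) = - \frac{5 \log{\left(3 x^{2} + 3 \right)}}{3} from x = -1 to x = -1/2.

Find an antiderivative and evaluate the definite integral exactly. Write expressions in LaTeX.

For F(x) to be correct the identity F'(x) - f(x) = 0 must hold.
F(x) = \frac{5 \left(- x \log{\left(3 x^{2} + 3 \right)} + 2 x - 2 \operatorname{atan}{\left(x \right)}\right)}{3} is an antiderivative of f.
Check: d/dx[\frac{5 \left(- x \log{\left(3 x^{2} + 3 \right)} + 2 x - 2 \operatorname{atan}{\left(x \right)}\right)}{3}] = - \frac{5 \log{\left(x^{2} + 1 \right)}}{3} - \frac{5 \log{\left(3 \right)}}{3}, which equals f(x).
F(-1/2) = - \frac{5}{3} + \frac{5 \log{\left(\frac{15}{4} \right)}}{6} + \frac{10 \operatorname{atan}{\left(\frac{1}{2} \right)}}{3}; F(-1) = - \frac{10}{3} + \frac{5 \pi}{6} + \frac{5 \log{\left(6 \right)}}{3}.
Integral = F(-1/2) - F(-1) = - \frac{5 \log{\left(6 \right)}}{3} - \frac{5 \pi}{6} + \frac{5 \log{\left(\frac{15}{4} \right)}}{6} + \frac{10 \operatorname{atan}{\left(\frac{1}{2} \right)}}{3} + \frac{5}{3}.

Antiderivative: F(x) = \frac{5 \left(- x \log{\left(3 x^{2} + 3 \right)} + 2 x - 2 \operatorname{atan}{\left(x \right)}\right)}{3}; value = - \frac{5 \log{\left(6 \right)}}{3} - \frac{5 \pi}{6} + \frac{5 \log{\left(\frac{15}{4} \right)}}{6} + \frac{10 \operatorname{atan}{\left(\frac{1}{2} \right)}}{3} + \frac{5}{3}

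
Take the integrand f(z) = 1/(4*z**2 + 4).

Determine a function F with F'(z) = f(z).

An antiderivative F(z) passes only if d/dz[F] lands on f(z) exactly.
Check: d/dz[atan(z)/4] = 1/(4*z**2 + 4) = f(z).

An antiderivative is F(z) = atan(z)/4.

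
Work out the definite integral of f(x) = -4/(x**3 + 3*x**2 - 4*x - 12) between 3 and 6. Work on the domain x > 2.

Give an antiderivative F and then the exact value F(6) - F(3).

The denominator factors as (x - 2)*(x + 2)*(x + 3); partial fractions split f into directly integrable pieces: -4/(5*(x + 3)) + 1/(x + 2) - 1/(5*(x - 2)).
F(x) = (-log(x - 2) + 5*log(x + 2) - 4*log(x + 3))/5 is an antiderivative of f.
Check: d/dx[(-log(x - 2) + 5*log(x + 2) - 4*log(x + 3))/5] = -4/(x**3 + 3*x**2 - 4*x - 12) = f(x).
F(6) = -4*log(9)/5 - log(4)/5 + log(8); F(3) = -4*log(6)/5 + log(5).
Integral = F(6) - F(3) = -4*log(9)/5 - log(5) - log(4)/5 + 4*log(6)/5 + log(8).

Antiderivative: F(x) = (-log(x - 2) + 5*log(x + 2) - 4*log(x + 3))/5; value = -4*log(9)/5 - log(5) - log(4)/5 + 4*log(6)/5 + log(8)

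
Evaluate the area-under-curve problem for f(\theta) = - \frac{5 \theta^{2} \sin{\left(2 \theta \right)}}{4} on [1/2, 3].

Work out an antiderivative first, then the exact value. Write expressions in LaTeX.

Antiderivative: F(\theta) = \frac{5 \left(2 \theta^{2} \cos{\left(2 \theta \right)} - 2 \theta \sin{\left(2 \theta \right)} - \cos{\left(2 \theta \right)}\right)}{16}; value = \frac{5 \cos{\left(1 \right)}}{32} + \frac{5 \sin{\left(1 \right)}}{16} - \frac{15 \sin{\left(6 \right)}}{8} + \frac{85 \cos{\left(6 \right)}}{16}

Differentiate the proposed F(\theta) back; it has to land on f(\theta) exactly.
F(\theta) = \frac{5 \left(2 \theta^{2} \cos{\left(2 \theta \right)} - 2 \theta \sin{\left(2 \theta \right)} - \cos{\left(2 \theta \right)}\right)}{16} is an antiderivative of f.
Check: d/d\theta[\frac{5 \left(2 \theta^{2} \cos{\left(2 \theta \right)} - 2 \theta \sin{\left(2 \theta \right)} - \cos{\left(2 \theta \right)}\right)}{16}] = - \frac{5 \theta^{2} \sin{\left(2 \theta \right)}}{4} = f(\theta).
F(3) = - \frac{15 \sin{\left(6 \right)}}{8} + \frac{85 \cos{\left(6 \right)}}{16}; F(1/2) = - \frac{5 \sin{\left(1 \right)}}{16} - \frac{5 \cos{\left(1 \right)}}{32}.
Integral = F(3) - F(1/2) = \frac{5 \cos{\left(1 \right)}}{32} + \frac{5 \sin{\left(1 \right)}}{16} - \frac{15 \sin{\left(6 \right)}}{8} + \frac{85 \cos{\left(6 \right)}}{16}.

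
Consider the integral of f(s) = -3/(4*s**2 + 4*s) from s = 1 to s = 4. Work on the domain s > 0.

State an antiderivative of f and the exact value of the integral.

The denominator factors as 4*s*(s + 1); partial fractions split f into directly integrable pieces: 3/(4*(s + 1)) - 3/(4*s).
F(s) = 3*(-log(s) + log(s + 1))/4 is an antiderivative of f.
Check: d/ds[3*(-log(s) + log(s + 1))/4] = -3/(4*s**2 + 4*s) = f(s).
F(4) = -3*log(4)/4 + 3*log(5)/4; F(1) = 3*log(2)/4.
Integral = F(4) - F(1) = -3*log(4)/4 - 3*log(2)/4 + 3*log(5)/4.

Antiderivative: F(s) = 3*(-log(s) + log(s + 1))/4; value = -3*log(4)/4 - 3*log(2)/4 + 3*log(5)/4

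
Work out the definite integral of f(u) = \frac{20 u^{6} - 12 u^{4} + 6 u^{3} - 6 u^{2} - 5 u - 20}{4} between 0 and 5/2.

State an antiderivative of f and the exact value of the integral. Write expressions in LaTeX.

Antiderivative: F(u) = \frac{u \left(200 u^{6} - 168 u^{4} + 105 u^{3} - 140 u^{2} - 175 u - 1400\right)}{280}; value = \frac{164775}{448}

A candidate is checked by its d/du: the result must match f(u).
F(u) = \frac{u \left(200 u^{6} - 168 u^{4} + 105 u^{3} - 140 u^{2} - 175 u - 1400\right)}{280} is an antiderivative of f.
Check: d/du[\frac{u \left(200 u^{6} - 168 u^{4} + 105 u^{3} - 140 u^{2} - 175 u - 1400\right)}{280}] = 5 u^{6} - 3 u^{4} + \frac{3 u^{3}}{2} - \frac{3 u^{2}}{2} - \frac{5 u}{4} - 5, which equals f(u).
F(5/2) = \frac{164775}{448}; F(0) = 0.
Integral = F(5/2) - F(0) = \frac{164775}{448}.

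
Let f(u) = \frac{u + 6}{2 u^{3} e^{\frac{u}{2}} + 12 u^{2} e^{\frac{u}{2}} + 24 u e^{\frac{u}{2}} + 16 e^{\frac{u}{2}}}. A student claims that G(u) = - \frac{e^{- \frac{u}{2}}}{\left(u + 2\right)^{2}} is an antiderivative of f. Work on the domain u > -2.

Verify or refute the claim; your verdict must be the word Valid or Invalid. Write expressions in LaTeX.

d/du[G] = \frac{u + 6}{2 u^{3} e^{\frac{u}{2}} + 12 u^{2} e^{\frac{u}{2}} + 24 u e^{\frac{u}{2}} + 16 e^{\frac{u}{2}}}
This equals f(u) exactly, so the claim holds.

Valid - differentiating G returns exactly f.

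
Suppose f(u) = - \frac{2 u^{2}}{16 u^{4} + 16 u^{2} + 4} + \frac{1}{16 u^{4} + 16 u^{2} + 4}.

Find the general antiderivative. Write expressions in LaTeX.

F(u) = \frac{u}{4 \left(2 u^{2} + 1\right)} + C

Recognize the product-rule pattern: f = v'r + vr' with v = \frac{u}{4}, r = \frac{1}{2 u^{2} + 1}, so integration by parts undoes it.
Check: d/du[\frac{u}{4 \left(2 u^{2} + 1\right)}] = \frac{1 - 2 u^{2}}{16 u^{4} + 16 u^{2} + 4}, which equals f(u).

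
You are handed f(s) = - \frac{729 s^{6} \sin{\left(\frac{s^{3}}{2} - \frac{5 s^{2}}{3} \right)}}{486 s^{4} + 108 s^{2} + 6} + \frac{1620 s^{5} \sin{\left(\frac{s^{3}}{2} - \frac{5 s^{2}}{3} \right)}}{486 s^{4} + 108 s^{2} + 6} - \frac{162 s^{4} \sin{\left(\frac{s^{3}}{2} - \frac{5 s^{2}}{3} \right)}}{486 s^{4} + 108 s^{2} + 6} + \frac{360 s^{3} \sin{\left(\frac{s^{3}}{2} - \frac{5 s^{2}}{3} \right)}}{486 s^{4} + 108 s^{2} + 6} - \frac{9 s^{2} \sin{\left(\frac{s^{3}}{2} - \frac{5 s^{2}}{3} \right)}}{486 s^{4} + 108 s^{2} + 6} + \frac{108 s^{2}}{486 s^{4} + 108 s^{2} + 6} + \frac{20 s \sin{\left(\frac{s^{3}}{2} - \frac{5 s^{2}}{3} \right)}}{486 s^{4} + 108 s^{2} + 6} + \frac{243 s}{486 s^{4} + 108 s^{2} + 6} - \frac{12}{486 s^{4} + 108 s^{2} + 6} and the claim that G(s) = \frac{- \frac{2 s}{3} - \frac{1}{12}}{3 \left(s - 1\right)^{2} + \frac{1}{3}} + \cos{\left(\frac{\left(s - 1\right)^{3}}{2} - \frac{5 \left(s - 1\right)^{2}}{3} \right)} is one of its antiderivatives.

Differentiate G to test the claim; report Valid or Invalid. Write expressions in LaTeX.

Invalid: d/ds[G] - f = \frac{59049 s^{10} \sin{\left(\frac{s^{3}}{2} - \frac{5 s^{2}}{3} \right)} - 59049 s^{10} \sin{\left(\frac{s^{3}}{2} - \frac{19 s^{2}}{6} + \frac{29 s}{6} - \frac{13}{6} \right)} - 367416 s^{9} \sin{\left(\frac{s^{3}}{2} - \frac{5 s^{2}}{3} \right)} + 485514 s^{9} \sin{\left(\frac{s^{3}}{2} - \frac{19 s^{2}}{6} + \frac{29 s}{6} - \frac{13}{6} \right)} + 905418 s^{8} \sin{\left(\frac{s^{3}}{2} - \frac{5 s^{2}}{3} \right)} - 1568079 s^{8} \sin{\left(\frac{s^{3}}{2} - \frac{19 s^{2}}{6} + \frac{29 s}{6} - \frac{13}{6} \right)} - 1160568 s^{7} \sin{\left(\frac{s^{3}}{2} - \frac{5 s^{2}}{3} \right)} + 2682720 s^{7} \sin{\left(\frac{s^{3}}{2} - \frac{19 s^{2}}{6} + \frac{29 s}{6} - \frac{13}{6} \right)} + 855117 s^{6} \sin{\left(\frac{s^{3}}{2} - \frac{5 s^{2}}{3} \right)} - 2711151 s^{6} \sin{\left(\frac{s^{3}}{2} - \frac{19 s^{2}}{6} + \frac{29 s}{6} - \frac{13}{6} \right)} - 406296 s^{5} \sin{\left(\frac{s^{3}}{2} - \frac{5 s^{2}}{3} \right)} + 1731618 s^{5} \sin{\left(\frac{s^{3}}{2} - \frac{19 s^{2}}{6} + \frac{29 s}{6} - \frac{13}{6} \right)} + 17496 s^{5} + 156816 s^{4} \sin{\left(\frac{s^{3}}{2} - \frac{5 s^{2}}{3} \right)} - 779625 s^{4} \sin{\left(\frac{s^{3}}{2} - \frac{19 s^{2}}{6} + \frac{29 s}{6} - \frac{13}{6} \right)} + 15309 s^{4} - 49320 s^{3} \sin{\left(\frac{s^{3}}{2} - \frac{5 s^{2}}{3} \right)} + 288108 s^{3} \sin{\left(\frac{s^{3}}{2} - \frac{19 s^{2}}{6} + \frac{29 s}{6} - \frac{13}{6} \right)} - 86994 s^{3} + 8100 s^{2} \sin{\left(\frac{s^{3}}{2} - \frac{5 s^{2}}{3} \right)} - 81396 s^{2} \sin{\left(\frac{s^{3}}{2} - \frac{19 s^{2}}{6} + \frac{29 s}{6} - \frac{13}{6} \right)} + 80190 s^{2} - 2000 s \sin{\left(\frac{s^{3}}{2} - \frac{5 s^{2}}{3} \right)} + 14240 s \sin{\left(\frac{s^{3}}{2} - \frac{19 s^{2}}{6} + \frac{29 s}{6} - \frac{13}{6} \right)} - 28593 s - 2900 \sin{\left(\frac{s^{3}}{2} - \frac{19 s^{2}}{6} + \frac{29 s}{6} - \frac{13}{6} \right)} + 1053}{39366 s^{8} - 157464 s^{7} + 253692 s^{6} - 209952 s^{5} + 103518 s^{4} - 40824 s^{3} + 13824 s^{2} - 2160 s + 600}, which is not 0.

d/ds[G] = \frac{- 729 s^{6} \sin{\left(\frac{s^{3}}{2} - \frac{19 s^{2}}{6} + \frac{29 s}{6} - \frac{13}{6} \right)} + 5994 s^{5} \sin{\left(\frac{s^{3}}{2} - \frac{19 s^{2}}{6} + \frac{29 s}{6} - \frac{13}{6} \right)} - 19197 s^{4} \sin{\left(\frac{s^{3}}{2} - \frac{19 s^{2}}{6} + \frac{29 s}{6} - \frac{13}{6} \right)} + 31788 s^{3} \sin{\left(\frac{s^{3}}{2} - \frac{19 s^{2}}{6} + \frac{29 s}{6} - \frac{13}{6} \right)} - 29196 s^{2} \sin{\left(\frac{s^{3}}{2} - \frac{19 s^{2}}{6} + \frac{29 s}{6} - \frac{13}{6} \right)} + 108 s^{2} + 14240 s \sin{\left(\frac{s^{3}}{2} - \frac{19 s^{2}}{6} + \frac{29 s}{6} - \frac{13}{6} \right)} + 27 s - 2900 \sin{\left(\frac{s^{3}}{2} - \frac{19 s^{2}}{6} + \frac{29 s}{6} - \frac{13}{6} \right)} - 147}{486 s^{4} - 1944 s^{3} + 3024 s^{2} - 2160 s + 600}
d/ds[G] - f(s) = \frac{59049 s^{10} \sin{\left(\frac{s^{3}}{2} - \frac{5 s^{2}}{3} \right)} - 59049 s^{10} \sin{\left(\frac{s^{3}}{2} - \frac{19 s^{2}}{6} + \frac{29 s}{6} - \frac{13}{6} \right)} - 367416 s^{9} \sin{\left(\frac{s^{3}}{2} - \frac{5 s^{2}}{3} \right)} + 485514 s^{9} \sin{\left(\frac{s^{3}}{2} - \frac{19 s^{2}}{6} + \frac{29 s}{6} - \frac{13}{6} \right)} + 905418 s^{8} \sin{\left(\frac{s^{3}}{2} - \frac{5 s^{2}}{3} \right)} - 1568079 s^{8} \sin{\left(\frac{s^{3}}{2} - \frac{19 s^{2}}{6} + \frac{29 s}{6} - \frac{13}{6} \right)} - 1160568 s^{7} \sin{\left(\frac{s^{3}}{2} - \frac{5 s^{2}}{3} \right)} + 2682720 s^{7} \sin{\left(\frac{s^{3}}{2} - \frac{19 s^{2}}{6} + \frac{29 s}{6} - \frac{13}{6} \right)} + 855117 s^{6} \sin{\left(\frac{s^{3}}{2} - \frac{5 s^{2}}{3} \right)} - 2711151 s^{6} \sin{\left(\frac{s^{3}}{2} - \frac{19 s^{2}}{6} + \frac{29 s}{6} - \frac{13}{6} \right)} - 406296 s^{5} \sin{\left(\frac{s^{3}}{2} - \frac{5 s^{2}}{3} \right)} + 1731618 s^{5} \sin{\left(\frac{s^{3}}{2} - \frac{19 s^{2}}{6} + \frac{29 s}{6} - \frac{13}{6} \right)} + 17496 s^{5} + 156816 s^{4} \sin{\left(\frac{s^{3}}{2} - \frac{5 s^{2}}{3} \right)} - 779625 s^{4} \sin{\left(\frac{s^{3}}{2} - \frac{19 s^{2}}{6} + \frac{29 s}{6} - \frac{13}{6} \right)} + 15309 s^{4} - 49320 s^{3} \sin{\left(\frac{s^{3}}{2} - \frac{5 s^{2}}{3} \right)} + 288108 s^{3} \sin{\left(\frac{s^{3}}{2} - \frac{19 s^{2}}{6} + \frac{29 s}{6} - \frac{13}{6} \right)} - 86994 s^{3} + 8100 s^{2} \sin{\left(\frac{s^{3}}{2} - \frac{5 s^{2}}{3} \right)} - 81396 s^{2} \sin{\left(\frac{s^{3}}{2} - \frac{19 s^{2}}{6} + \frac{29 s}{6} - \frac{13}{6} \right)} + 80190 s^{2} - 2000 s \sin{\left(\frac{s^{3}}{2} - \frac{5 s^{2}}{3} \right)} + 14240 s \sin{\left(\frac{s^{3}}{2} - \frac{19 s^{2}}{6} + \frac{29 s}{6} - \frac{13}{6} \right)} - 28593 s - 2900 \sin{\left(\frac{s^{3}}{2} - \frac{19 s^{2}}{6} + \frac{29 s}{6} - \frac{13}{6} \right)} + 1053}{39366 s^{8} - 157464 s^{7} + 253692 s^{6} - 209952 s^{5} + 103518 s^{4} - 40824 s^{3} + 13824 s^{2} - 2160 s + 600} != 0.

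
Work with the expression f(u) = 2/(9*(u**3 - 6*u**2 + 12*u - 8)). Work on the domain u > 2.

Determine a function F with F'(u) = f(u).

An antiderivative is F(u) = -1/(9*(u - 2)**2).

Differentiate the proposed F(u) back; it has to land on f(u) exactly.
Check: d/du[-1/(9*(u - 2)**2)] = 2/(9*u**3 - 54*u**2 + 108*u - 72), which equals f(u).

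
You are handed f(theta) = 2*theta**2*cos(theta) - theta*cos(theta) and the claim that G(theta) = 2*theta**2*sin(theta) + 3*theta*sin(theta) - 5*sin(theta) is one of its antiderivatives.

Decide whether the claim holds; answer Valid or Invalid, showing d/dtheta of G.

Invalid: d/dtheta[G] - f = 4*theta*sin(theta) + 4*theta*cos(theta) + 3*sin(theta) - 5*cos(theta), which is not 0.

d/dtheta[G] = 2*theta**2*cos(theta) + 4*theta*sin(theta) + 3*theta*cos(theta) + 3*sin(theta) - 5*cos(theta)
d/dtheta[G] - f(theta) = 4*theta*sin(theta) + 4*theta*cos(theta) + 3*sin(theta) - 5*cos(theta) != 0.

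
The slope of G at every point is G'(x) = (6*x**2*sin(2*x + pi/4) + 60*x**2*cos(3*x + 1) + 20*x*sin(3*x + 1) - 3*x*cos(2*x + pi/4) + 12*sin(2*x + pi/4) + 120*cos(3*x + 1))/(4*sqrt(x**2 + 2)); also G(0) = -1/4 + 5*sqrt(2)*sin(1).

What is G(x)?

G(x) = -(-20*sqrt(x**2 + 2)*sin(3*x + 1) + 3*sqrt(x**2 + 2)*cos(2*x + pi/4) - 2)/4

Recognize the product-rule pattern: G'(x) = u'v + uv' with u = -3*sqrt(x**2 + 2), v = -5*sin(3*x + 1)/3 + cos(2*x + pi/4)/4, so integration by parts undoes it.
A general antiderivative is -3*sqrt(x**2 + 2)*(-5*sin(3*x + 1)/3 + cos(2*x + pi/4)/4) + C.
The condition gives C = -1/4 + 5*sqrt(2)*sin(1) - (-3/4 + 5*sqrt(2)*sin(1)) = 1/2.
So G(x) = -(-20*sqrt(x**2 + 2)*sin(3*x + 1) + 3*sqrt(x**2 + 2)*cos(2*x + pi/4) - 2)/4.
Check: d/dx[-(-20*sqrt(x**2 + 2)*sin(3*x + 1) + 3*sqrt(x**2 + 2)*cos(2*x + pi/4) - 2)/4] = (6*x**2*sin(2*x + pi/4) + 60*x**2*cos(3*x + 1) + 20*x*sin(3*x + 1) - 3*x*cos(2*x + pi/4) + 12*sin(2*x + pi/4) + 120*cos(3*x + 1))/(4*sqrt(x**2 + 2)) = G'(x).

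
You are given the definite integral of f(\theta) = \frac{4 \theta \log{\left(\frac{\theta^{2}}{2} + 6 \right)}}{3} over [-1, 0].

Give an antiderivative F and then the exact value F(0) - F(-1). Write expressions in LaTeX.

Differentiate the proposed F(\theta) back; it has to land on f(\theta) exactly.
F(\theta) = \frac{2 \theta^{2} \log{\left(\frac{\theta^{2}}{2} + 6 \right)}}{3} - \frac{2 \theta^{2}}{3} + 8 \log{\left(\theta^{2} + 12 \right)} is an antiderivative of f.
Check: d/d\theta[\frac{2 \theta^{2} \log{\left(\frac{\theta^{2}}{2} + 6 \right)}}{3} - \frac{2 \theta^{2}}{3} + 8 \log{\left(\theta^{2} + 12 \right)}] = \frac{4 \theta \log{\left(\frac{\theta^{2}}{2} + 6 \right)}}{3} = f(\theta).
F(0) = 8 \log{\left(12 \right)}; F(-1) = - \frac{2}{3} + \frac{2 \log{\left(\frac{13}{2} \right)}}{3} + 8 \log{\left(13 \right)}.
Integral = F(0) - F(-1) = - 8 \log{\left(13 \right)} - \frac{2 \log{\left(\frac{13}{2} \right)}}{3} + \frac{2}{3} + 8 \log{\left(12 \right)}.

Antiderivative: F(\theta) = \frac{2 \theta^{2} \log{\left(\frac{\theta^{2}}{2} + 6 \right)}}{3} - \frac{2 \theta^{2}}{3} + 8 \log{\left(\theta^{2} + 12 \right)}; value = - 8 \log{\left(13 \right)} - \frac{2 \log{\left(\frac{13}{2} \right)}}{3} + \frac{2}{3} + 8 \log{\left(12 \right)}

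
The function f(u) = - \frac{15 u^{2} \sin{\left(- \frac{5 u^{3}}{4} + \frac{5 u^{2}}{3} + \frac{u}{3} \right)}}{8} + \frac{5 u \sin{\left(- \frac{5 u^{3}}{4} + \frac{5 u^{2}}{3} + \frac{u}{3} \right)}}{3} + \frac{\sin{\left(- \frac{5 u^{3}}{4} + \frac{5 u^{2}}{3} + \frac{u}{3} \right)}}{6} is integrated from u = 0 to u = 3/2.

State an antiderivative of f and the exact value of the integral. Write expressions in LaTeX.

Antiderivative: F(u) = - \frac{\cos{\left(- \frac{5 u^{3}}{4} + \frac{5 u^{2}}{3} + \frac{u}{3} \right)}}{2}; value = \frac{1}{2} - \frac{\cos{\left(\frac{1}{32} \right)}}{2}

The substitution w = - \frac{5 u^{3}}{4} + \frac{5 u^{2}}{3} + \frac{u}{3} works: f is exactly (dF/dw)*(dw/du) for that inner function.
F(u) = - \frac{\cos{\left(- \frac{5 u^{3}}{4} + \frac{5 u^{2}}{3} + \frac{u}{3} \right)}}{2} is an antiderivative of f.
Check: d/du[- \frac{\cos{\left(- \frac{5 u^{3}}{4} + \frac{5 u^{2}}{3} + \frac{u}{3} \right)}}{2}] = - \frac{15 u^{2} \sin{\left(- \frac{5 u^{3}}{4} + \frac{5 u^{2}}{3} + \frac{u}{3} \right)}}{8} + \frac{5 u \sin{\left(- \frac{5 u^{3}}{4} + \frac{5 u^{2}}{3} + \frac{u}{3} \right)}}{3} + \frac{\sin{\left(- \frac{5 u^{3}}{4} + \frac{5 u^{2}}{3} + \frac{u}{3} \right)}}{6} = f(u).
F(3/2) = - \frac{\cos{\left(\frac{1}{32} \right)}}{2}; F(0) = - \frac{1}{2}.
Integral = F(3/2) - F(0) = \frac{1}{2} - \frac{\cos{\left(\frac{1}{32} \right)}}{2}.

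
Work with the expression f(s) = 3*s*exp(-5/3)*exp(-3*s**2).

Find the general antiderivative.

The substitution u = -3*s**2 - 5/3 works: f is exactly (dF/du)*(du/ds) for that inner function.
Check: d/ds[-exp(-5/3)*exp(-3*s**2)/2] = 3*s*exp(-5/3)*exp(-3*s**2) = f(s).

F(s) = -exp(-5/3)*exp(-3*s**2)/2 + C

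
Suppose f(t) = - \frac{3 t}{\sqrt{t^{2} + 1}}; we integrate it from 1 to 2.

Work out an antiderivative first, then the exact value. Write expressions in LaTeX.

The substitution u = 4 t^{2} + 4 works: f is exactly (dF/du)*(du/dt) for that inner function.
F(t) = - \frac{3 \sqrt{4 t^{2} + 4}}{2} is an antiderivative of f.
Check: d/dt[- \frac{3 \sqrt{4 t^{2} + 4}}{2}] = - \frac{3 t}{\sqrt{t^{2} + 1}} = f(t).
F(2) = - 3 \sqrt{5}; F(1) = - 3 \sqrt{2}.
Integral = F(2) - F(1) = - 3 \sqrt{5} + 3 \sqrt{2}.

Antiderivative: F(t) = - \frac{3 \sqrt{4 t^{2} + 4}}{2}; value = - 3 \sqrt{5} + 3 \sqrt{2}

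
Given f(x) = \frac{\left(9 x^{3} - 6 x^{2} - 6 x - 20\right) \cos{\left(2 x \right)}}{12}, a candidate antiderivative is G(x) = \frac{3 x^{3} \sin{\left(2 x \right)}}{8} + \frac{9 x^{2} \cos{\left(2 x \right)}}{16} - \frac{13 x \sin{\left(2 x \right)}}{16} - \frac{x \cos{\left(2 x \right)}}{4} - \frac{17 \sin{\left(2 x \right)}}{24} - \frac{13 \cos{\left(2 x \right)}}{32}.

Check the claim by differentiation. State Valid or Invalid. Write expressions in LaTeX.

d/dx[G] = \frac{3 x^{3} \cos{\left(2 x \right)}}{4} + \frac{x \sin{\left(2 x \right)}}{2} - \frac{x \cos{\left(2 x \right)}}{2} - \frac{5 \cos{\left(2 x \right)}}{3}
d/dx[G] - f(x) = \frac{x^{2} \cos{\left(2 x \right)}}{2} + \frac{x \sin{\left(2 x \right)}}{2} != 0.

Invalid: d/dx[G] - f = \frac{x^{2} \cos{\left(2 x \right)}}{2} + \frac{x \sin{\left(2 x \right)}}{2}, which is not 0.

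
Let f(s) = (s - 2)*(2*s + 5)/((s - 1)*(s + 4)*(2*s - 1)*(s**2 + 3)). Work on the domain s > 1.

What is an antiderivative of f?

Factor the denominator ((s - 1)*(s + 4)*(2*s - 1)*(s**2 + 3)) and decompose: f = -(283*s - 125)/(988*(s**2 + 3)) + 16/(13*(2*s - 1)) + 2/(95*(s + 4)) - 7/(20*(s - 1)); each piece integrates to a log, atan, or power term.
Check: d/ds[-7*log(s - 1)/20 + 8*log(s - 1/2)/13 + 2*log(s + 4)/95 - 283*log(s**2 + 3)/1976 + 125*sqrt(3)*atan(sqrt(3)*s/3)/2964] = (2*s**2 + s - 10)/(2*s**5 + 5*s**4 - 5*s**3 + 19*s**2 - 33*s + 12), which equals f(s).

An antiderivative is F(s) = -7*log(s - 1)/20 + 8*log(s - 1/2)/13 + 2*log(s + 4)/95 - 283*log(s**2 + 3)/1976 + 125*sqrt(3)*atan(sqrt(3)*s/3)/2964.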